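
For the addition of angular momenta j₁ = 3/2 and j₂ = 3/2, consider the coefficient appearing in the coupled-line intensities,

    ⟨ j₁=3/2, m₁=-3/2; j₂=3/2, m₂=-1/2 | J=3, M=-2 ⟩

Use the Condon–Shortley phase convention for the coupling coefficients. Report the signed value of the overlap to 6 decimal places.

√[7·0!3!3!/7! · 0!3!1!2!1!5!] = √(72)
  +(−1)^0/∏(0,0,3,1,0,2)! = 1/12  (running 1/12)
⟨..|..⟩ = √(72)·(1/12) = +0.707107

+√(1/2) = +0.707107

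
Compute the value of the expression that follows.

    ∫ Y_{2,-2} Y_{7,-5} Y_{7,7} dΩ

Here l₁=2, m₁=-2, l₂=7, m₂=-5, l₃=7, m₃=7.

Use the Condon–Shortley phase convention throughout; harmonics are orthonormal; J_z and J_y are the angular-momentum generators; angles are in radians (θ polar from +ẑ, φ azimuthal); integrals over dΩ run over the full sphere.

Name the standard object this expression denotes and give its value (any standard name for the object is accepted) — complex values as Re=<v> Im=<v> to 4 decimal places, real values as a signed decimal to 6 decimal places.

Gaunt coefficient, +0.066694

This is a Gaunt coefficient — the integral of a triple product of spherical harmonics over the sphere.
m-sum 0 ✓  L=16 even ✓  5≤7≤9 ✓
Π(2lᵢ+1) = 5×15×15 = 1125
triangle coeff Δ(2,7,7) = 1/185640
Σ_t [0,2]: t=0:+1/2419200 t=1:−1/518400 t=2:+1/2419200 = -1/907200
(3j)²=56/3315 [(2 7 7; 0 0 0)], sign=+1
Σ_t [2,2]: t=2:+1/1916006400 = 1/1916006400
(3j)²=1/340 [(2 7 7; -2 -5 7)], sign=+1
⇒ 4πI² = 210/3757
I = (+1)√(210/3757/(4π)) = 0.06669359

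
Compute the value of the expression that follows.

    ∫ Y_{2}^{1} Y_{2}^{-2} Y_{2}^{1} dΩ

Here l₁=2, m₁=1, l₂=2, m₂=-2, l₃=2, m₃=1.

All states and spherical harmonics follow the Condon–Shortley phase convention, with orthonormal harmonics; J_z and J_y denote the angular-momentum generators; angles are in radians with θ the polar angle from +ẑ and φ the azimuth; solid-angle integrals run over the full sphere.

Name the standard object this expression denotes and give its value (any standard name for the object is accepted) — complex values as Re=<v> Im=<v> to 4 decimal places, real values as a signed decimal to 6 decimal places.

This is a Gaunt coefficient — the integral of a triple product of spherical harmonics over the sphere.
Checks pass: Σm=0; 6 even; l₃=2∈[0,4].
(2·2+1)(2·2+1)(2·2+1) = 125
Δ: 2! 2! 2! / 7! → 1/630
sum: t=0:+1/8 t=1:−1/1 t=2:+1/8 = -3/4
3j²(2 2 2; 0 0 0) = Δ·Π!·Σ² = 2/35  (sign -1)
sum: t=0:+1/4 = 1/4
3j²(2 2 2; 1 -2 1) = Δ·Π!·Σ² = 3/35  (sign -1)
combine: 4πI² = 125·2/35·3/35 = 30/49
take √, sign +1: I = 0.22072812

Gaunt coefficient, +0.220728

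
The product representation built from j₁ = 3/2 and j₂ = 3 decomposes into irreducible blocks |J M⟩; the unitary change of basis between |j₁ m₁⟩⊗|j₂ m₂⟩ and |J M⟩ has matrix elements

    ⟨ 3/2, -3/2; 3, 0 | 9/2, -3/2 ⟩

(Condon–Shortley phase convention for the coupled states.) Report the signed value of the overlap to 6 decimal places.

+√(5/21) ≈ +0.487950

j₁+j₂−J=0  J+j₁−j₂=3  J−j₁+j₂=6  j₁+j₂+J+1=10
(j₁±m₁, j₂±m₂, J±M) = (0,3,3,3,3,6)
P² = 77760/7
sum k=0..0:
  [0] +1/216 = 1/216
S = 1/216
C² = P²·S² = 5/21 ; C = +0.487950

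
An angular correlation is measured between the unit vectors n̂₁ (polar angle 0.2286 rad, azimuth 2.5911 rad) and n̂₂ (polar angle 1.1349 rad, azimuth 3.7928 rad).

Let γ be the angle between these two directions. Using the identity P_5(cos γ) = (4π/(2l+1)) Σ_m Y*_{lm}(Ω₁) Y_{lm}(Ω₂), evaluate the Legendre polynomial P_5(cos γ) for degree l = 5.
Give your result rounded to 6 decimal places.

Term-by-term m-sum for l=5 (normalisation 4π/11 = 1.142397):
  [-5]  conj(Y_{5,-5})(Ω₁) = (0.000257, 0.000105) ; Y_{5,-5}(Ω₂) = (0.282235, -0.032442) ; Δ = (0.000076, 0.000021)
  [-4]  conj(Y_{5,-4})(Ω₁) = (-0.002225, -0.003044) ; Y_{5,-4}(Ω₂) = (-0.359599, -0.213975) ; Δ = (0.000149, 0.001571)
  [-3]  conj(Y_{5,-3})(Ω₁) = (0.002446, 0.030248) ; Y_{5,-3}(Ω₂) = (0.058183, 0.144486) ; Δ = (-0.004228, 0.002113)
  [-2]  conj(Y_{5,-2})(Ω₁) = (0.070841, -0.139525) ; Y_{5,-2}(Ω₂) = (-0.072532, 0.263738) ; Δ = (0.031660, 0.028803)
  [-1]  conj(Y_{5,-1})(Ω₁) = (-0.409342, 0.251248) ; Y_{5,-1}(Ω₂) = (0.191294, -0.145787) ; Δ = (-0.041676, 0.107739)
  [+0]  conj(Y_{5,0})(Ω₁) = (0.602609, -0.000000) ; Y_{5,0}(Ω₂) = (0.223349, 0.000000) ; Δ = (0.134592, 0.000000)
  [+1]  conj(Y_{5,1})(Ω₁) = (0.409342, 0.251248) ; Y_{5,1}(Ω₂) = (-0.191294, -0.145787) ; Δ = (-0.041676, -0.107739)
  [+2]  conj(Y_{5,2})(Ω₁) = (0.070841, 0.139525) ; Y_{5,2}(Ω₂) = (-0.072532, -0.263738) ; Δ = (0.031660, -0.028803)
  [+3]  conj(Y_{5,3})(Ω₁) = (-0.002446, 0.030248) ; Y_{5,3}(Ω₂) = (-0.058183, 0.144486) ; Δ = (-0.004228, -0.002113)
  [+4]  conj(Y_{5,4})(Ω₁) = (-0.002225, 0.003044) ; Y_{5,4}(Ω₂) = (-0.359599, 0.213975) ; Δ = (0.000149, -0.001571)
  [+5]  conj(Y_{5,5})(Ω₁) = (-0.000257, 0.000105) ; Y_{5,5}(Ω₂) = (-0.282235, -0.032442) ; Δ = (0.000076, -0.000021)
Total Σ_m = (0.106552, -0.000000). Multiply by 1.142397: (0.121725, -0.000000). P_5(cos γ) = 0.121725

0.121725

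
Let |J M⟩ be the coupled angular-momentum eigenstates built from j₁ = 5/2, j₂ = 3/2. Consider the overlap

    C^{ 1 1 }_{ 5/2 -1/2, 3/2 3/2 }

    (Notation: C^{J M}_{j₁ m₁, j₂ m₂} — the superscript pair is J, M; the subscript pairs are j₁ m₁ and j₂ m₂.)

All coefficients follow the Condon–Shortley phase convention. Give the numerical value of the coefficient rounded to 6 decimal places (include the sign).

−√(1/20) = -0.223607

j₁+j₂−J=3  J+j₁−j₂=2  J−j₁+j₂=0  j₁+j₂+J+1=6
(j₁±m₁, j₂±m₂, J±M) = (2,3,3,0,2,0)
P² = 36/5
sum k=3..3:
  [3] −1/12 = -1/12
S = -1/12
C² = P²·S² = 1/20 ; C = -0.223607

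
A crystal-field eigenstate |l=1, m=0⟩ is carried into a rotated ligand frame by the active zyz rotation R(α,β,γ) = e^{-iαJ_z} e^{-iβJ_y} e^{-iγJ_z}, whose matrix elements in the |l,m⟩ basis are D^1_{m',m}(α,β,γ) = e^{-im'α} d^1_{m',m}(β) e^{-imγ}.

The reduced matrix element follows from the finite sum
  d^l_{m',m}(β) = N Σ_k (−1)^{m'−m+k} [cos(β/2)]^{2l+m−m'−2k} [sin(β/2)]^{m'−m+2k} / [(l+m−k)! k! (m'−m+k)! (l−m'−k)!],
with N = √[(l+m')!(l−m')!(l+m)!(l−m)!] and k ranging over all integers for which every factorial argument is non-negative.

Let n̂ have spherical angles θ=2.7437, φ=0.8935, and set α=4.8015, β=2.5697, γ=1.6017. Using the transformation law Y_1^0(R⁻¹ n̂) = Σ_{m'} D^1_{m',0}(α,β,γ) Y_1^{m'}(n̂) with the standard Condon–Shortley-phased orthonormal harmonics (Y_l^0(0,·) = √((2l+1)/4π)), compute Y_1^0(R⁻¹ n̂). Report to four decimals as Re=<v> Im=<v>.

Need the full column D^1_{m',0} for m'=−1..1 at α=4.8015, β=2.5697, γ=1.6017.
cos(β/2)=0.282065, sin(β/2)=0.959395
d^1_{-1,0}: single k=1 term ⇒ +0.382704;  D = +0.034058-0.381185i
d^1_{0,0}: k∈[0..1] ⇒ +0.079561 -0.920439 = -0.840878;  D = -0.840878+0.000000i
d^1_{1,0}: single k=0 term ⇒ -0.382704;  D = -0.034058-0.381185i
Y_1^{m'}(θ=2.7437,φ=0.8935) and Σ D·Y over m':
  (+0.0341-0.3812i)·(+0.0839-0.1043i)  (-0.8409+0.0000i)·(-0.4504+0.0000i)  (-0.0341-0.3812i)·(-0.0839-0.1043i)
Y_1^0(R⁻¹ n̂) = +0.304942+0.000000i

Re=0.3049 Im=0.0000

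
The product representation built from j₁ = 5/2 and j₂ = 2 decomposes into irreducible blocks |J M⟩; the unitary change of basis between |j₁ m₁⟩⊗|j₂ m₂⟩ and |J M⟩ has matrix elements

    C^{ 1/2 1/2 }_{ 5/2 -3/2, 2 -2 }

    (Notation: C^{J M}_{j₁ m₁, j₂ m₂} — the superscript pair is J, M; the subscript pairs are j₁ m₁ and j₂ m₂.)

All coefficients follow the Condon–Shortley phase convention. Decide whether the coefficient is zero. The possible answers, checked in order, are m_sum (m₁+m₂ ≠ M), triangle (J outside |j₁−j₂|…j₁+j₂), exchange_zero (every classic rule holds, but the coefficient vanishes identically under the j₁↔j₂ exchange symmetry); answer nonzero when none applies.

m_sum

m-sum: m₁+m₂ = -3/2+(-2) = -7/2, M = 1/2  ✗ ⇒ coefficient is 0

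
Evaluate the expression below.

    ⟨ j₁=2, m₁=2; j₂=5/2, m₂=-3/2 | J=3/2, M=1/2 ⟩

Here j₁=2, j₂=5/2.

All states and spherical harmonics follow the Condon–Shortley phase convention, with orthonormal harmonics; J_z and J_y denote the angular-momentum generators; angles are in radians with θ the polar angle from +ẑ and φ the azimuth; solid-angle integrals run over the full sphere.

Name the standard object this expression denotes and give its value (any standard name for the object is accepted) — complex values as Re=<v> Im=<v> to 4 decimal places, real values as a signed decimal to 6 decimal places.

Clebsch–Gordan coefficient, +√(32/105) ≈ +0.552052

This is a Clebsch–Gordan (vector-coupling) coefficient.
√[4·3!1!2!/7! · 4!0!1!4!2!1!] = √(384/35)
  +(−1)^0/∏(0,3,0,1,1,1)! = 1/6  (running 1/6)
⟨..|..⟩ = √(384/35)·(1/6) = +0.552052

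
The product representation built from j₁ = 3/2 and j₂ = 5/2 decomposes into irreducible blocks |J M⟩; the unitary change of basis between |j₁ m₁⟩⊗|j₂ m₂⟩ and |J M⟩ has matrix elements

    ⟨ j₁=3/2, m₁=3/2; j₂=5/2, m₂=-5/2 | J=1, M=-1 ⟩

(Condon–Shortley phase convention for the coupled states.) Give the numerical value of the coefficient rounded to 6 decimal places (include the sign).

+0.707107

√[3·3!0!2!/6! · 3!0!0!5!0!2!] = √(72)
  +(−1)^0/∏(0,3,0,0,0,2)! = 1/12  (running 1/12)
⟨..|..⟩ = √(72)·(1/12) = +0.707107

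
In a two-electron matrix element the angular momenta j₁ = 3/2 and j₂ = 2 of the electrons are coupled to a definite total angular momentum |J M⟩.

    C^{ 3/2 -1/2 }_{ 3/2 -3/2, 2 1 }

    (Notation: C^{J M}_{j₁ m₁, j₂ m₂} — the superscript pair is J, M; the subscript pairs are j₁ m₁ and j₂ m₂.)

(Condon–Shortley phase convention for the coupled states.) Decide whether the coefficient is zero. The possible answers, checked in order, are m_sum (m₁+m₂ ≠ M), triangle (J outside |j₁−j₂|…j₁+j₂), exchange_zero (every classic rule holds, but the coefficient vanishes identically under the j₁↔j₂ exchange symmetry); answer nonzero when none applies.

m-sum: m₁+m₂ = -3/2+1 = -1/2, M = -1/2  ✓
triangle: |j₁−j₂| = 1/2 ≤ J = 3/2 ≤ j₁+j₂ = 7/2  ✓
exchange: j₁≠j₂ or m₁≠m₂ — the exchange symmetry imposes no constraint here
value check: CG = +√(2/5) = +0.632456 ≠ 0

nonzero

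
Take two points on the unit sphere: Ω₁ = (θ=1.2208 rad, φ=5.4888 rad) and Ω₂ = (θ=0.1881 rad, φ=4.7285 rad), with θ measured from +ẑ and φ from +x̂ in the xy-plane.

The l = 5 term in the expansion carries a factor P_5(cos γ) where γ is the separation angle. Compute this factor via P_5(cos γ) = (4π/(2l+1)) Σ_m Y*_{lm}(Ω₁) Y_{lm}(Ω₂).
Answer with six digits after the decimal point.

Expand P_5 via completeness: Σ_{m} conj(Y_{5,m}) at Ω₁ times Y_{5,m} at Ω₂ —
  m=-5: (-0.22903 + 0.25060j) × (0.00001 + 0.00011j) = -0.00003 - 0.00002j  (running Σ = -0.00003 - 0.00002j)
  m=-4: (-0.39163 + 0.01408j) × (0.00176 - 0.00011j) = -0.00069 + 0.00007j  (running Σ = -0.00072 + 0.00005j)
  m=-3: (-0.01211 - 0.01148j) × (-0.00084 - 0.01736j) = -0.00019 + 0.00022j  (running Σ = -0.00090 + 0.00027j)
  m=-2: (0.00597 + 0.33187j) × (-0.11027 + 0.00355j) = -0.00184 - 0.03657j  (running Σ = -0.00274 - 0.03631j)
  m=-1: (-0.07500 + 0.07636j) × (0.00680 + 0.42197j) = -0.03273 - 0.03113j  (running Σ = -0.03548 - 0.06743j)
  m=0: (0.30640 + 0.00000j) × (0.70299 + 0.00000j) = 0.21539 + 0.00000j  (running Σ = 0.17992 - 0.06743j)
  m=1: (0.07500 + 0.07636j) × (-0.00680 + 0.42197j) = -0.03273 + 0.03113j  (running Σ = 0.14719 - 0.03631j)
  m=2: (0.00597 - 0.33187j) × (-0.11027 - 0.00355j) = -0.00184 + 0.03657j  (running Σ = 0.14535 + 0.00027j)
  m=3: (0.01211 - 0.01148j) × (0.00084 - 0.01736j) = -0.00019 - 0.00022j  (running Σ = 0.14516 + 0.00005j)
  m=4: (-0.39163 - 0.01408j) × (0.00176 + 0.00011j) = -0.00069 - 0.00007j  (running Σ = 0.14447 - 0.00002j)
  m=5: (0.22903 + 0.25060j) × (-0.00001 + 0.00011j) = -0.00003 + 0.00002j  (running Σ = 0.14444 + 0.00000j)
Total Σ_m = 0.14444 + 0.00000j. Multiply by 1.142397: 0.16501 + 0.00000j. P_5(cos γ) = 0.165013

0.165013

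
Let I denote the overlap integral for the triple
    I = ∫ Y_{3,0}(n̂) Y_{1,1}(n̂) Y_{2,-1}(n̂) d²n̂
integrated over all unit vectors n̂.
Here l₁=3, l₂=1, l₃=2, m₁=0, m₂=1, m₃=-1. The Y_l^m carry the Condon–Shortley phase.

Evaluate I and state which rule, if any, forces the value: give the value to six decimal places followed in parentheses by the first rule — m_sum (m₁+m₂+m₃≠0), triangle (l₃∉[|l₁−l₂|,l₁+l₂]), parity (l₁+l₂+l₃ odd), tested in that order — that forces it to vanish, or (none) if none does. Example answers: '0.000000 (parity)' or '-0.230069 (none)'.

0.143048 (none)

Rules hold: Σm=0, L=6 even, 2≤2≤4.
N = 7·3·5 = 105
Δ = 2!·4!·0!/7! = 1/105
Racah Σ t=1..1: t=1:−1/4 = -1/4
⇒ 3j(3 1 2; 0 0 0)² = 3/35, sgn -1
Racah Σ t=2..2: t=2:+1/12 = 1/12
⇒ 3j(3 1 2; 0 1 -1)² = 1/35, sgn -1
4πI² = N·(3j₀)²·(3jₘ)² = 9/35
I = +1·√(0.257143/4π) = 0.14304817
No selection rule forces the value: the integral is nonzero (none).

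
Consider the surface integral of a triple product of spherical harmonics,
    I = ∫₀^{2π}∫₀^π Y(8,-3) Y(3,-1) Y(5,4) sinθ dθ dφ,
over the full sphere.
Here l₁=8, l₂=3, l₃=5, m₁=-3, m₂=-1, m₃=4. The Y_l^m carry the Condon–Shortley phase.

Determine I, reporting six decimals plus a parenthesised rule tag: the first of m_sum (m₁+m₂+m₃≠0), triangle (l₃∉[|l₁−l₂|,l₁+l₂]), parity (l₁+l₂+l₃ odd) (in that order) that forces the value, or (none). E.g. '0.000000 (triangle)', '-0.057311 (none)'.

m-sum 0 ✓  L=16 even ✓  5≤5≤11 ✓
Π(2lᵢ+1) = 17×7×11 = 1309
triangle coeff Δ(8,3,5) = 1/136136
Σ_t [3,3]: t=3:−1/518400 = -1/518400
(3j)²=56/2431 [(8 3 5; 0 0 0)], sign=+1
Σ_t [2,2]: t=2:+1/17418240 = 1/17418240
(3j)²=25/12376 [(8 3 5; -3 -1 4)], sign=-1
⇒ 4πI² = 175/2873
I = (-1)√(175/2873/(4π)) = -0.06962197
No selection rule forces the value: the integral is nonzero (none).

-0.069622 (none)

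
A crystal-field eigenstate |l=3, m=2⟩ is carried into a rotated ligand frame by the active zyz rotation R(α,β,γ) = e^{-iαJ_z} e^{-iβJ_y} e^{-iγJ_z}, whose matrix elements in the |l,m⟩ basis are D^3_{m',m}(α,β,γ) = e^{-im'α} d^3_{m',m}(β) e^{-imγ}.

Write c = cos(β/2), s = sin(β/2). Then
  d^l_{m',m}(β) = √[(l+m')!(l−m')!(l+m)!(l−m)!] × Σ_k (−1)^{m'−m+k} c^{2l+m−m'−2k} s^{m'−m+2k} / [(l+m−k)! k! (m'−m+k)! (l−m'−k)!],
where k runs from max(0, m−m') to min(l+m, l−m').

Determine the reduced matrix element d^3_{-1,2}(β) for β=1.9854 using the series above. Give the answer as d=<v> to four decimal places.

d^3_{-1,2}(β=1.9854) via the finite sum:
With c≡cos(β/2)=0.546431 and s≡sin(β/2)=0.837504, N=[2·24·120·1]^{1/2}=75.894664
k∈{3,4} keeps every argument non-negative
  k=3: (−1)^0·75.8947/(12)·0.5464^3·0.8375^3 = +0.606173
  k=4: (−1)^1·75.8947/(24)·0.5464^1·0.8375^5 = -0.711984
d^3_{-1,2}(1.9854) = +0.606173 -0.711984 = -0.105812

d=-0.1058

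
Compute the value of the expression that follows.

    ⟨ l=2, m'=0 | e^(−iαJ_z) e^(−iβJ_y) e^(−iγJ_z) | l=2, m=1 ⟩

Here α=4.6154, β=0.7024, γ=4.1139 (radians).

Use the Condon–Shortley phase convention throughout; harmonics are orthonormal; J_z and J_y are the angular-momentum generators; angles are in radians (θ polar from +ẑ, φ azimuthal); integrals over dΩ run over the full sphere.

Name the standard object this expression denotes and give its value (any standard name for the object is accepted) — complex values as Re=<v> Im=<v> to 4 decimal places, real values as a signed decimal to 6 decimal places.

Wigner D-matrix element, Re=-0.3403 Im=0.4990

This is a Wigner D-matrix element — the rotation-matrix element ⟨l m'| R(α,β,γ) |l m⟩ in the angular-momentum basis.
Split into d^2_{0,1}(β=0.7024) × two z-phases.
c=cos(0.702400/2)=0.938961, s=sin(0.702400/2)=0.344025; N=√[2·2·6·1]=4.898979
The bounds max(0,m−m')=1 and min(l+m,l−m')=2 give 2 terms
  k=1: (−1)^0·4.8990/(2)·0.9390^3·0.3440^1 = +0.697602
  k=2: (−1)^1·4.8990/(2)·0.9390^1·0.3440^3 = -0.093647
d^2_{0,1}(0.7024) = +0.697602 -0.093647 = +0.603955
Attach z-rotation phases: D = e^{-i(0)(4.6154)}·(+0.603955)·e^{-i(1)(4.1139)} = -0.340265+0.498980i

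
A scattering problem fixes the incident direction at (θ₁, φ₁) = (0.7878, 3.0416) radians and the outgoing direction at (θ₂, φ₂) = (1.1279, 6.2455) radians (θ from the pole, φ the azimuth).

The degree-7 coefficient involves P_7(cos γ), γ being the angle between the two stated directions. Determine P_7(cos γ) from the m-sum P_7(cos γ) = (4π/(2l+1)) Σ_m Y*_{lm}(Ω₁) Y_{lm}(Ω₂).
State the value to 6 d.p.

0.158993

Addition theorem: P_7(cos γ) = (4π/15) Σ_m Y*_{lm}(Ω₁) Y_{lm}(Ω₂), m = −7…7:
  term(m=-7) = (-0.010013, 0.004667)   from Y*(Ω₁)=(-0.034377, 0.028953), Y(Ω₂)=(0.237279, 0.064087)
  term(m=-6) = (0.067962, -0.026661)   from Y*(Ω₁)=(0.138135, -0.094495), Y(Ω₂)=(0.425099, 0.097792)
  term(m=-5) = (-0.104761, 0.033735)   from Y*(Ω₁)=(-0.315062, 0.172104), Y(Ω₂)=(0.301139, 0.057424)
  term(m=-4) = (-0.056376, 0.014349)   from Y*(Ω₁)=(0.417468, -0.176488), Y(Ω₂)=(-0.126893, -0.019274)
  term(m=-3) = (0.075566, -0.014292)   from Y*(Ω₁)=(-0.209486, 0.064797), Y(Ω₂)=(-0.348482, -0.039567)
  term(m=-2) = (0.004943, -0.000619)   from Y*(Ω₁)=(-0.235222, 0.047678), Y(Ω₂)=(-0.020697, -0.001563)
  term(m=-1) = (0.113040, -0.007052)   from Y*(Ω₁)=(0.339314, -0.034042), Y(Ω₂)=(0.331887, 0.012513)
  term(m=+0) = (0.009059, 0.000000)   from Y*(Ω₁)=(0.144977, -0.000000), Y(Ω₂)=(0.062484, 0.000000)
  term(m=+1) = (0.113040, 0.007052)   from Y*(Ω₁)=(-0.339314, -0.034042), Y(Ω₂)=(-0.331887, 0.012513)
  term(m=+2) = (0.004943, 0.000619)   from Y*(Ω₁)=(-0.235222, -0.047678), Y(Ω₂)=(-0.020697, 0.001563)
  term(m=+3) = (0.075566, 0.014292)   from Y*(Ω₁)=(0.209486, 0.064797), Y(Ω₂)=(0.348482, -0.039567)
  term(m=+4) = (-0.056376, -0.014349)   from Y*(Ω₁)=(0.417468, 0.176488), Y(Ω₂)=(-0.126893, 0.019274)
  term(m=+5) = (-0.104761, -0.033735)   from Y*(Ω₁)=(0.315062, 0.172104), Y(Ω₂)=(-0.301139, 0.057424)
  term(m=+6) = (0.067962, 0.026661)   from Y*(Ω₁)=(0.138135, 0.094495), Y(Ω₂)=(0.425099, -0.097792)
  term(m=+7) = (-0.010013, -0.004667)   from Y*(Ω₁)=(0.034377, 0.028953), Y(Ω₂)=(-0.237279, 0.064087)
Total Σ_m = (0.189783, -0.000000). Multiply by 0.837758: (0.158993, -0.000000). P_7(cos γ) = 0.158993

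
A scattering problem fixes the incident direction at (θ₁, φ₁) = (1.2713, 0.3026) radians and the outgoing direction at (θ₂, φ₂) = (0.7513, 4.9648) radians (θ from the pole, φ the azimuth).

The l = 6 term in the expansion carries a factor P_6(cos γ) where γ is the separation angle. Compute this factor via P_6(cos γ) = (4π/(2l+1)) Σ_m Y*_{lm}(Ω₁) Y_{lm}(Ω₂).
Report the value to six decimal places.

Addition theorem: P_6(cos γ) = (4π/13) Σ_m Y*_{lm}(Ω₁) Y_{lm}(Ω₂), m = −6…6:
  m=-6: Y*=(-0.089092, 0.356633)  Y=(-0.002751, 0.048785)  product (-0.017153, -0.005327)
  m=-5: Y*=(0.022713, 0.392543)  Y=(0.172653, 0.055066)  product (-0.017694, 0.069024)
  m=-4: Y*=(-0.004454, -0.011819)  Y=(0.200928, -0.319666)  product (-0.004673, -0.000951)
  m=-3: Y*=(-0.210748, -0.269872)  Y=(-0.298970, -0.316304)  product (-0.022354, 0.147344)
  m=-2: Y*=(-0.077471, -0.053594)  Y=(-0.106175, 0.058670)  product (0.011370, 0.001145)
  m=-1: Y*=(0.292520, 0.091321)  Y=(-0.082604, -0.320281)  product (0.005085, -0.101232)
  m=+0: Y*=(0.121134, -0.000000)  Y=(-0.227669, 0.000000)  product (-0.027578, 0.000000)
  m=+1: Y*=(-0.292520, 0.091321)  Y=(0.082604, -0.320281)  product (0.005085, 0.101232)
  m=+2: Y*=(-0.077471, 0.053594)  Y=(-0.106175, -0.058670)  product (0.011370, -0.001145)
  m=+3: Y*=(0.210748, -0.269872)  Y=(0.298970, -0.316304)  product (-0.022354, -0.147344)
  m=+4: Y*=(-0.004454, 0.011819)  Y=(0.200928, 0.319666)  product (-0.004673, 0.000951)
  m=+5: Y*=(-0.022713, 0.392543)  Y=(-0.172653, 0.055066)  product (-0.017694, -0.069024)
  m=+6: Y*=(-0.089092, -0.356633)  Y=(-0.002751, -0.048785)  product (-0.017153, 0.005327)
Total Σ_m = (-0.118419, -0.000000). Multiply by 0.966644: (-0.114469, -0.000000). P_6(cos γ) = -0.114469

-0.114469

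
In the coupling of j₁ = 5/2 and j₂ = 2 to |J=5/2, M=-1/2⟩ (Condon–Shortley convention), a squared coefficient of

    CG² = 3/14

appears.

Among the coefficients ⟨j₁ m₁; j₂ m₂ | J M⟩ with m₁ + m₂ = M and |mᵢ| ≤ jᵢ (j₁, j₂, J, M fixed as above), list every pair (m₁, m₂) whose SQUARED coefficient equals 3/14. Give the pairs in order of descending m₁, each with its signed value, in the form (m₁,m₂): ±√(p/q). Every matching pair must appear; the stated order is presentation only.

(-5/2,2): +√(3/14)

Admissible pairs with m₁+m₂ = M = -1/2: (-5/2,2), (-3/2,1), (-1/2,0), (1/2,-1), (3/2,-2)
  (m₁,m₂)=(3/2,-2): CG² = 27/70, CG = +√(27/70)
  (m₁,m₂)=(1/2,-1): CG² = 0/1, CG = 0
  (m₁,m₂)=(-1/2,0): CG² = 8/35, CG = −√(8/35)
  (m₁,m₂)=(-3/2,1): CG² = 6/35, CG = +√(6/35)
  (m₁,m₂)=(-5/2,2): CG² = 3/14, CG = +√(3/14)   ← matches the target
Pairs with CG² = 3/14: (-5/2,2): +√(3/14)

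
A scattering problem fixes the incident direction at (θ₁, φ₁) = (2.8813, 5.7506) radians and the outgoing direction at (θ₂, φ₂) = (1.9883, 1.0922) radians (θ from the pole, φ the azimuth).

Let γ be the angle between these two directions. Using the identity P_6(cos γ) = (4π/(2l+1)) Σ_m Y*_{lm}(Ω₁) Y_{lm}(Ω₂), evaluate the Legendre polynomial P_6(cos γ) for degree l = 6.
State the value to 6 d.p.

Addition theorem: P_6(cos γ) = (4π/13) Σ_m Y*_{lm}(Ω₁) Y_{lm}(Ω₂), m = −6…6:
  m=-6: (-0.000140+0.000008i) × (+0.271624-0.075179i) = -0.000038+0.000013i  (running Σ = -0.000038+0.000013i)
  m=-5: (+0.001621+0.000841i) × (-0.294759-0.317284i) = -0.000211-0.000762i  (running Σ = -0.000248-0.000749i)
  m=-4: (-0.007703-0.012299i) × (-0.067851+0.189643i) = +0.002855-0.000626i  (running Σ = +0.002607-0.001376i)
  m=-3: (+0.002103+0.077994i) × (-0.238178+0.032353i) = -0.003024-0.018508i  (running Σ = -0.000418-0.019884i)
  m=-2: (+0.135474-0.244702i) × (+0.167268+0.237497i) = +0.080776-0.008756i  (running Σ = +0.080359-0.028640i)
  m=-1: (-0.508434+0.299669i) × (-0.067485+0.130071i) = -0.004667-0.086356i  (running Σ = +0.075692-0.114996i)
  m=0: (+0.410886-0.000000i) × (+0.303547+0.000000i) = +0.124723+0.000000i  (running Σ = +0.200415-0.114996i)
  m=1: (+0.508434+0.299669i) × (+0.067485+0.130071i) = -0.004667+0.086356i  (running Σ = +0.195748-0.028640i)
  m=2: (+0.135474+0.244702i) × (+0.167268-0.237497i) = +0.080776+0.008756i  (running Σ = +0.276525-0.019884i)
  m=3: (-0.002103+0.077994i) × (+0.238178+0.032353i) = -0.003024+0.018508i  (running Σ = +0.273501-0.001376i)
  m=4: (-0.007703+0.012299i) × (-0.067851-0.189643i) = +0.002855+0.000626i  (running Σ = +0.276356-0.000749i)
  m=5: (-0.001621+0.000841i) × (+0.294759-0.317284i) = -0.000211+0.000762i  (running Σ = +0.276145+0.000013i)
  m=6: (-0.000140-0.000008i) × (+0.271624+0.075179i) = -0.000038-0.000013i  (running Σ = +0.276107+0.000000i)
Total Σ_m = +0.276107+0.000000i. Multiply by 0.966644: +0.266897+0.000000i. P_6(cos γ) = 0.266897

0.266897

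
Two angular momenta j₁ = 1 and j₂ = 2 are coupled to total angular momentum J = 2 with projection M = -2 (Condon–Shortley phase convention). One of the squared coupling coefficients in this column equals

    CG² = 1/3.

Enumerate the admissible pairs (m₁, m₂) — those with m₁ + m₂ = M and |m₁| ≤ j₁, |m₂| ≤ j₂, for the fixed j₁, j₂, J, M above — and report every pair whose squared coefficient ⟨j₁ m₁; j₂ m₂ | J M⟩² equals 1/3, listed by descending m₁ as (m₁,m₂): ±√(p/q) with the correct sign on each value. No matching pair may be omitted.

(-1,-1): −√(1/3)

Admissible pairs with m₁+m₂ = M = -2: (-1,-1), (0,-2)
  (m₁,m₂)=(0,-2): CG² = 2/3, CG = +√(2/3)
  (m₁,m₂)=(-1,-1): CG² = 1/3, CG = −√(1/3)   ← matches the target
Pairs with CG² = 1/3: (-1,-1): −√(1/3)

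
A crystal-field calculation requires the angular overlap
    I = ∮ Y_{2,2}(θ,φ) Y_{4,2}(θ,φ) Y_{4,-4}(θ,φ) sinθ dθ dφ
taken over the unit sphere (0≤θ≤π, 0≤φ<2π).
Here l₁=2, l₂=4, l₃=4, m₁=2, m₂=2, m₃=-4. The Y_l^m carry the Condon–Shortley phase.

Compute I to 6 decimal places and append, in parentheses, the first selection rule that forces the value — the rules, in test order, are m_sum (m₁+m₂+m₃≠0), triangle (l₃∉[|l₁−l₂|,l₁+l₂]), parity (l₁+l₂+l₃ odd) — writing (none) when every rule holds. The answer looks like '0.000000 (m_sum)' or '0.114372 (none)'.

Rules hold: Σm=0, L=10 even, 2≤4≤6.
N = 5·9·9 = 405
Δ = 2!·2!·6!/11! = 1/13860
Racah Σ t=0..2: t=0:+1/192 t=1:−1/36 t=2:+1/192 = -5/288
⇒ 3j(2 4 4; 0 0 0)² = 20/693, sgn -1
Racah Σ t=0..0: t=0:+1/2880 = 1/2880
⇒ 3j(2 4 4; 2 2 -4)² = 2/165, sgn +1
4πI² = N·(3j₀)²·(3jₘ)² = 120/847
I = -1·√(0.141677/4π) = -0.10618031
No selection rule forces the value: the integral is nonzero (none).

-0.106180 (none)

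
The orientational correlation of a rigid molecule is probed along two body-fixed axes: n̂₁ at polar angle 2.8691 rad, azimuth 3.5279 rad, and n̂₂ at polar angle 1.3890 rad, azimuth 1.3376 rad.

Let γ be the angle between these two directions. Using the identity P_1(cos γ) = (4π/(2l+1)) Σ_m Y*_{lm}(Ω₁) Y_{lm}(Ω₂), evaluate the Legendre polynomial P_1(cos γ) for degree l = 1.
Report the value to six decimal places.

-0.327818

Term-by-term m-sum for l=1 (normalisation 4π/3 = 4.188790):
  m=-1: Y*=-0.08613 - 0.03503j  Y=0.07852 - 0.33060j  product -0.01835 + 0.02572j
  m=+0: Y*=-0.47057 + 0.00000j  Y=0.08834 + 0.00000j  product -0.04157 + 0.00000j
  m=+1: Y*=0.08613 - 0.03503j  Y=-0.07852 - 0.33060j  product -0.01835 - 0.02572j
Total Σ_m = -0.07826 + 0.00000j. Multiply by 4.188790: -0.32782 + 0.00000j. P_1(cos γ) = -0.327818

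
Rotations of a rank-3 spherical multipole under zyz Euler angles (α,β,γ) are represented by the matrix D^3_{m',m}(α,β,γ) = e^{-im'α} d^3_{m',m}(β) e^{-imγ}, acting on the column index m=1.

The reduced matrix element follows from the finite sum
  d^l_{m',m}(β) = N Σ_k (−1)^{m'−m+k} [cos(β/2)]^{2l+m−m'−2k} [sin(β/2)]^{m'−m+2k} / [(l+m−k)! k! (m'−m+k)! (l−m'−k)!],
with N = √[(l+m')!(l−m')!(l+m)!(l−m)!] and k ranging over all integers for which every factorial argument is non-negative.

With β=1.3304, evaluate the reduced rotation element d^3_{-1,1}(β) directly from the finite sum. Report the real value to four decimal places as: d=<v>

d=0.2125

d^3_{-1,1}(β=1.3304) via the finite sum:
c=cos(1.330400/2)=0.786793, s=sin(1.330400/2)=0.617217; N=√[2·24·24·2]=48.000000
k∈{2,3,4} keeps every argument non-negative
  k=2: (−1)^0·48.0000/(8)·0.7868^4·0.6172^2 = +0.875929
  k=3: (−1)^1·48.0000/(6)·0.7868^2·0.6172^4 = -0.718723
  k=4: (−1)^2·48.0000/(48)·0.7868^0·0.6172^6 = +0.055287
d^3_{-1,1}(1.3304) = +0.875929 -0.718723 +0.055287 = +0.212494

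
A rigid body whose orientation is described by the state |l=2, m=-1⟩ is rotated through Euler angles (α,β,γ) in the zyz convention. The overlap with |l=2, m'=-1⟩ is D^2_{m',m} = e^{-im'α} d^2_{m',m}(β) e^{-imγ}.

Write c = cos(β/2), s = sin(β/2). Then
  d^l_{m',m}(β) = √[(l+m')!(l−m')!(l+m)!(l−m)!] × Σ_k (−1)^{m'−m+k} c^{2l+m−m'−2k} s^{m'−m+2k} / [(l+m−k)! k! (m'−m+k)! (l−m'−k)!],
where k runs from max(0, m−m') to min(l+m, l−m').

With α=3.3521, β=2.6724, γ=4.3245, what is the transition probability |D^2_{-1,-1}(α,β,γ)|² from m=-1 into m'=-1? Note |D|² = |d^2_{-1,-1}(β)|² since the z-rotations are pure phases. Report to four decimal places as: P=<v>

P=0.0226

First d^2_{-1,-1}(β=2.6724), then the phase factors e^{-i(-1)α} and e^{-i(-1)γ}:
Half-angle: c=0.232450, s=0.972608. N=√(1·6·1·6)=6.000000
k∈{0,1} keeps every argument non-negative
  k=0: (−1)^0·6.0000/(6)·0.2325^4·0.9726^0 = +0.002920
  k=1: (−1)^1·6.0000/(2)·0.2325^2·0.9726^2 = -0.153341
d^2_{-1,-1}(2.6724) = +0.002920 -0.153341 = -0.150421
|D^2_{-1,-1}|² = |d^2_{-1,-1}(β)|² = (-0.150421)² = 0.022627 (the z-rotation phases have unit modulus)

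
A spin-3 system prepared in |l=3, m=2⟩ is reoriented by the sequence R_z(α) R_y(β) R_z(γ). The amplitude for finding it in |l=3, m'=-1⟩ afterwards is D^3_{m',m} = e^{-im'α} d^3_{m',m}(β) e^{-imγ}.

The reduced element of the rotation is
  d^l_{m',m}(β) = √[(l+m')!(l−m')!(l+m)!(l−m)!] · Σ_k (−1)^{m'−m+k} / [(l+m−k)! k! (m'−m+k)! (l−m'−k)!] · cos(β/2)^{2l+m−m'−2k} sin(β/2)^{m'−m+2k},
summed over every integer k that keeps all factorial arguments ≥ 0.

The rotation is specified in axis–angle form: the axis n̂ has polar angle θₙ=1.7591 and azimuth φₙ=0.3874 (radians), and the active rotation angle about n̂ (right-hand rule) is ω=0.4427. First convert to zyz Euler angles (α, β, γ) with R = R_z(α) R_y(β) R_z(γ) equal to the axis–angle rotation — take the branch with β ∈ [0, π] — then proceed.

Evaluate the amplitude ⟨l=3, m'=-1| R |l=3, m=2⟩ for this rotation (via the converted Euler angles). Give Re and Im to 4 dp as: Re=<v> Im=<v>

Axis–angle → zyz. n̂ = (sinθₙcosφₙ, sinθₙsinφₙ, cosθₙ) = (+0.909528, +0.371104, -0.187193), ω = 0.4427.
R = I cosω + sinω [n̂]ₓ + (1−cosω) n̂n̂ᵀ gives
  R = [+0.983346, +0.112728, +0.142561; -0.047651, +0.916875, -0.396321; -0.175387, +0.382927, +0.906976]
β = atan2(√(R₁₃²+R₂₃²), R₃₃) = 0.434748; α = atan2(R₂₃, R₁₃) mod 2π = 5.057688; γ = atan2(R₃₂, −R₃₁) mod 2π = 1.141296
First d^3_{-1,2}(β=0.4347), then the phase factors e^{-i(-1)α} and e^{-i(2)γ}:
Half-angle: c=0.976467, s=0.215666. N=√(2·24·120·1)=75.894664
The bounds max(0,m−m')=3 and min(l+m,l−m')=4 give 2 terms
  k=3: (−1)^0·75.8947/(12)·0.9765^3·0.2157^3 = +0.059067
  k=4: (−1)^1·75.8947/(24)·0.9765^1·0.2157^5 = -0.001441
d^3_{-1,2}(0.4347) = +0.059067 -0.001441 = +0.057627
Phases: e^{-i·(-1)·5.0577}=+0.338479-0.940974i, e^{-i·(2)·1.1413}=-0.653194-0.757190i ⇒ D=-0.053800+0.020650i

Re=-0.0538 Im=0.0207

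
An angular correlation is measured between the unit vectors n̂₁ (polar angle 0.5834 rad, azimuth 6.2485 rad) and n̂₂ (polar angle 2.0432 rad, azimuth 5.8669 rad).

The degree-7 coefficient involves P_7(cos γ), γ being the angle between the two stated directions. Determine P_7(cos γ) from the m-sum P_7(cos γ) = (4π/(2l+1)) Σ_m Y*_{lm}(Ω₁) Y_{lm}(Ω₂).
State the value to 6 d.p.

-0.156761

Addition theorem: P_7(cos γ) = (4π/15) Σ_m Y*_{lm}(Ω₁) Y_{lm}(Ω₂), m = −7…7:
  [-7]  conj(Y_{7,-7})(Ω₁) = (0.007471, -0.001850) ; Y_{7,-7}(Ω₂) = (-0.216280, 0.050092) ; Δ = (-0.001523, 0.000774)
  [-6]  conj(Y_{7,-6})(Ω₁) = (0.042691, -0.009015) ; Y_{7,-6}(Ω₂) = (0.339476, -0.254809) ; Δ = (0.012196, -0.013939)
  [-5]  conj(Y_{7,-5})(Ω₁) = (0.147678, -0.025871) ; Y_{7,-5}(Ω₂) = (-0.169853, 0.303209) ; Δ = (-0.017239, 0.049171)
  [-4]  conj(Y_{7,-4})(Ω₁) = (0.338218, -0.047228) ; Y_{7,-4}(Ω₂) = (-0.006099, 0.064453) ; Δ = (0.000981, 0.022087)
  [-3]  conj(Y_{7,-3})(Ω₁) = (0.485744, -0.050728) ; Y_{7,-3}(Ω₂) = (-0.112091, -0.336061) ; Δ = (-0.071495, -0.157554)
  [-2]  conj(Y_{7,-2})(Ω₁) = (0.306761, -0.021314) ; Y_{7,-2}(Ω₂) = (0.062502, 0.068695) ; Δ = (0.020637, 0.019741)
  [-1]  conj(Y_{7,-1})(Ω₁) = (-0.216225, 0.007503) ; Y_{7,-1}(Ω₂) = (0.288150, 0.127398) ; Δ = (-0.063261, -0.025385)
  [+0]  conj(Y_{7,0})(Ω₁) = (-0.389566, -0.000000) ; Y_{7,0}(Ω₂) = (-0.134227, 0.000000) ; Δ = (0.052290, 0.000000)
  [+1]  conj(Y_{7,1})(Ω₁) = (0.216225, 0.007503) ; Y_{7,1}(Ω₂) = (-0.288150, 0.127398) ; Δ = (-0.063261, 0.025385)
  [+2]  conj(Y_{7,2})(Ω₁) = (0.306761, 0.021314) ; Y_{7,2}(Ω₂) = (0.062502, -0.068695) ; Δ = (0.020637, -0.019741)
  [+3]  conj(Y_{7,3})(Ω₁) = (-0.485744, -0.050728) ; Y_{7,3}(Ω₂) = (0.112091, -0.336061) ; Δ = (-0.071495, 0.157554)
  [+4]  conj(Y_{7,4})(Ω₁) = (0.338218, 0.047228) ; Y_{7,4}(Ω₂) = (-0.006099, -0.064453) ; Δ = (0.000981, -0.022087)
  [+5]  conj(Y_{7,5})(Ω₁) = (-0.147678, -0.025871) ; Y_{7,5}(Ω₂) = (0.169853, 0.303209) ; Δ = (-0.017239, -0.049171)
  [+6]  conj(Y_{7,6})(Ω₁) = (0.042691, 0.009015) ; Y_{7,6}(Ω₂) = (0.339476, 0.254809) ; Δ = (0.012196, 0.013939)
  [+7]  conj(Y_{7,7})(Ω₁) = (-0.007471, -0.001850) ; Y_{7,7}(Ω₂) = (0.216280, 0.050092) ; Δ = (-0.001523, -0.000774)
Total Σ_m = (-0.187119, 0.000000). Multiply by 0.837758: (-0.156761, 0.000000). P_7(cos γ) = -0.156761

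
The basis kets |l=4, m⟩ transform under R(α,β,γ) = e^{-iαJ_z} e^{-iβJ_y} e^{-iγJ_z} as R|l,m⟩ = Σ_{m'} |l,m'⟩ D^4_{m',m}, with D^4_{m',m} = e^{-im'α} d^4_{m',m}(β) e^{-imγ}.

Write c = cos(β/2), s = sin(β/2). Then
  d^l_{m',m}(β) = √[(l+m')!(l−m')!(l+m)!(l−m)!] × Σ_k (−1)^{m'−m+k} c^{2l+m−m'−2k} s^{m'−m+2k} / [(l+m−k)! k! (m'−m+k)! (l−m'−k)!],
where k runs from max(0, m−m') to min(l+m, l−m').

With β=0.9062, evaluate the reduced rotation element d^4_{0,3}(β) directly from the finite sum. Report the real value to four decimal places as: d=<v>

d^4_{0,3}(β=0.9062) via the finite sum:
c=cos(0.906200/2)=0.899094, s=sin(0.906200/2)=0.437755; N=√[24·24·5040·1]=1703.830978
Admissible k: 3..4 (factorial args all ≥0)
  k=3: (−1)^0·1703.8310/(144)·0.8991^5·0.4378^3 = +0.583154
  k=4: (−1)^1·1703.8310/(144)·0.8991^3·0.4378^5 = -0.138240
d^4_{0,3}(0.9062) = +0.583154 -0.138240 = +0.444914

d=0.4449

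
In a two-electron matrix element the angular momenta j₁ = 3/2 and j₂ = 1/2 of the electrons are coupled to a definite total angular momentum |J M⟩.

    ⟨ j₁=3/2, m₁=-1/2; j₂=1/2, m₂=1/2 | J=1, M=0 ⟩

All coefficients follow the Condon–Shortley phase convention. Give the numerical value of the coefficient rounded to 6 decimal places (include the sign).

-0.707107

j₁+j₂−J=1  J+j₁−j₂=2  J−j₁+j₂=0  j₁+j₂+J+1=4
(j₁±m₁, j₂±m₂, J±M) = (1,2,1,0,1,1)
P² = 1/2
sum k=1..1:
  [1] −1/1 = -1
S = -1
C² = P²·S² = 1/2 ; C = -0.707107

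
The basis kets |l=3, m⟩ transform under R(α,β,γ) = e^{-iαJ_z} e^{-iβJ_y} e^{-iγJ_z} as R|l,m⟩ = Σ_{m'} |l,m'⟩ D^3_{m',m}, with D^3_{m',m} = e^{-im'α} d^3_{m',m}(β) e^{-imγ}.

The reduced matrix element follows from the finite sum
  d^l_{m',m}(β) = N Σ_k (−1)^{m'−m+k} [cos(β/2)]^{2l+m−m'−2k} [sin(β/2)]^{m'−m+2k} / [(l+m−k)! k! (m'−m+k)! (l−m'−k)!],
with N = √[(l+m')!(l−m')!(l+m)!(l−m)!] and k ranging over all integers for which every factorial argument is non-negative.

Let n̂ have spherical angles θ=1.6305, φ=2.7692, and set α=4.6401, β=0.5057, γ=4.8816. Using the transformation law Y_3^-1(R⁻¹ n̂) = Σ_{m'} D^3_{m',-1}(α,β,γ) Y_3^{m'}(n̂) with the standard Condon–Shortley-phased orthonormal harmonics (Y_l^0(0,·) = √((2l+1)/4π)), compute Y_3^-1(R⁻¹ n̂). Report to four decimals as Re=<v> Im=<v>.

Need the full column D^3_{m',-1} for m'=−3..3 at α=4.6401, β=0.5057, γ=4.8816.
cos(β/2)=0.968203, sin(β/2)=0.250164
d^3_{-3,-1}: single k=2 term ⇒ +0.212992;  D = +0.212750-0.010146i
d^3_{-2,-1}: k∈[1..2] ⇒ +0.673067 -0.089868 = +0.583199;  D = -0.014365+0.583022i
d^3_{-1,-1}: k∈[0..2] ⇒ +0.823758 -0.439954 +0.022029 = +0.405832;  D = -0.403928-0.039273i
d^3_{0,-1}: k∈[0..2] ⇒ -0.737308 +0.147669 -0.003286 = -0.592926;  D = -0.099851+0.584458i
d^3_{1,-1}: k∈[0..2] ⇒ +0.329965 -0.029371 +0.000245 = +0.300839;  D = +0.292109+0.071949i
d^3_{2,-1}: k∈[0..1] ⇒ -0.089868 +0.003000 = -0.086868;  D = +0.026813-0.082627i
d^3_{3,-1}: single k=0 term ⇒ +0.014219;  D = -0.013173-0.005354i
Y_3^{m'}(θ=1.6305,φ=2.7692) and Σ D·Y over m':
  (+0.2127-0.0101i)·(-0.1819-0.3730i)  (-0.0144+0.5830i)·(-0.0447-0.0412i)  (-0.4039-0.0393i)·(+0.2951+0.1153i)  (-0.0999+0.5845i)·(+0.0664+0.0000i)  (+0.2921+0.0719i)·(-0.2951+0.1153i)  (+0.0268-0.0826i)·(-0.0447+0.0412i)  (-0.0132-0.0054i)·(+0.1819-0.3730i)
Y_3^-1(R⁻¹ n̂) = -0.235838-0.101143i

Re=-0.2358 Im=-0.1011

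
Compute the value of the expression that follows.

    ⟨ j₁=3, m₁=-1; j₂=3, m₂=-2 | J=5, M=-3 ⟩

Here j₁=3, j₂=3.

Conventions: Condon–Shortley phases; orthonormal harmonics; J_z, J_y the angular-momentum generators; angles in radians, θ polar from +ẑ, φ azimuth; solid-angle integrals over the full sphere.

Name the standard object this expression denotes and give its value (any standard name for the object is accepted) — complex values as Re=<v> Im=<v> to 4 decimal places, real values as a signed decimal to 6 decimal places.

Clebsch–Gordan coefficient, +√(1/6) ≈ +0.408248

This is a Clebsch–Gordan (vector-coupling) coefficient.
√[11·1!5!5!/12! · 2!4!1!5!2!8!] = √(153600)
  +(−1)^0/∏(0,1,4,1,1,4)! = 1/576  (running 1/576)
  +(−1)^1/∏(1,0,3,0,2,5)! = -1/1440  (running 1/960)
⟨..|..⟩ = √(153600)·(1/960) = +0.408248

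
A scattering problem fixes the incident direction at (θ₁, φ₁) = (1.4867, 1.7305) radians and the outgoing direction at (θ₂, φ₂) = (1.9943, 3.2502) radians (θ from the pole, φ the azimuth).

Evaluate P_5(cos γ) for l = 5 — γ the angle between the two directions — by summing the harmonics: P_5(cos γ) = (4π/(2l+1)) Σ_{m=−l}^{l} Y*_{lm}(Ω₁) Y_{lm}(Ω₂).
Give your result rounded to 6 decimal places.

0.022257

Expand P_5 via completeness: Σ_{m} conj(Y_{5,m}) at Ω₁ times Y_{5,m} at Ω₂ —
  [-5]  conj(Y_{5,-5})(Ω₁) = -0.32664 + 0.31817j ; Y_{5,-5}(Ω₂) = -0.25023 + 0.15103j ; Δ = 0.03368 - 0.12895j
  [-4]  conj(Y_{5,-4})(Ω₁) = 0.09758 + 0.07247j ; Y_{5,-4}(Ω₂) = -0.37794 + 0.17536j ; Δ = -0.04959 - 0.01028j
  [-3]  conj(Y_{5,-3})(Ω₁) = -0.14777 + 0.28446j ; Y_{5,-3}(Ω₂) = -0.12912 + 0.04363j ; Δ = 0.00667 - 0.04318j
  [-2]  conj(Y_{5,-2})(Ω₁) = 0.13136 + 0.04345j ; Y_{5,-2}(Ω₂) = 0.27886 - 0.06154j ; Δ = 0.03931 + 0.00403j
  [-1]  conj(Y_{5,-1})(Ω₁) = -0.04579 + 0.28429j ; Y_{5,-1}(Ω₂) = 0.22218 - 0.02423j ; Δ = -0.00329 + 0.06427j
  [+0]  conj(Y_{5,0})(Ω₁) = 0.14253 + 0.00000j ; Y_{5,0}(Ω₂) = -0.23910 + 0.00000j ; Δ = -0.03408 + 0.00000j
  [+1]  conj(Y_{5,1})(Ω₁) = 0.04579 + 0.28429j ; Y_{5,1}(Ω₂) = -0.22218 - 0.02423j ; Δ = -0.00329 - 0.06427j
  [+2]  conj(Y_{5,2})(Ω₁) = 0.13136 - 0.04345j ; Y_{5,2}(Ω₂) = 0.27886 + 0.06154j ; Δ = 0.03931 - 0.00403j
  [+3]  conj(Y_{5,3})(Ω₁) = 0.14777 + 0.28446j ; Y_{5,3}(Ω₂) = 0.12912 + 0.04363j ; Δ = 0.00667 + 0.04318j
  [+4]  conj(Y_{5,4})(Ω₁) = 0.09758 - 0.07247j ; Y_{5,4}(Ω₂) = -0.37794 - 0.17536j ; Δ = -0.04959 + 0.01028j
  [+5]  conj(Y_{5,5})(Ω₁) = 0.32664 + 0.31817j ; Y_{5,5}(Ω₂) = 0.25023 + 0.15103j ; Δ = 0.03368 + 0.12895j
Accumulated sum 0.01948 + 0.00000j; after 4π/(2l+1) scaling, 0.02226 + 0.00000j ⇒ P_5 = 0.022257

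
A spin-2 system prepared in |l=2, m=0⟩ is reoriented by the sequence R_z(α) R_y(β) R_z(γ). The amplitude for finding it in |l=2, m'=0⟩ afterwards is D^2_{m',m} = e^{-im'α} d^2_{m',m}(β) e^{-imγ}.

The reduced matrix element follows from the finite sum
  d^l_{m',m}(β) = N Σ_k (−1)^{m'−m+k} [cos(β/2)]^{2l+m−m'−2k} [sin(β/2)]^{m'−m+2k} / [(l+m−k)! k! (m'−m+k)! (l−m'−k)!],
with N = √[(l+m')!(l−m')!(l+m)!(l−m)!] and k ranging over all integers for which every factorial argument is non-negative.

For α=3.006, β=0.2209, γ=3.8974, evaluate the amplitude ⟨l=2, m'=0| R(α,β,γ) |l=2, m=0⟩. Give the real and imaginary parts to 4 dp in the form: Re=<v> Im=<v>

Re=0.9280 Im=0.0000

Split into d^2_{0,0}(β=0.2209) × two z-phases.
c=cos(0.220900/2)=0.993907, s=sin(0.220900/2)=0.110226; N=√[2·2·2·2]=4.000000
k: max(0,(0)−(0))=0 … min(2+(0),2−(0))=2
  k=0: (−1)^0·4.0000/(4)·0.9939^4·0.1102^0 = +0.975848
  k=1: (−1)^1·4.0000/(1)·0.9939^2·0.1102^2 = -0.048008
  k=2: (−1)^2·4.0000/(4)·0.9939^0·0.1102^4 = +0.000148
d^2_{0,0}(0.2209) = +0.975848 -0.048008 +0.000148 = +0.927988
D = (+1.000000+0.000000i)·(+0.927988)·(+1.000000+0.000000i) = +0.927988+0.000000i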